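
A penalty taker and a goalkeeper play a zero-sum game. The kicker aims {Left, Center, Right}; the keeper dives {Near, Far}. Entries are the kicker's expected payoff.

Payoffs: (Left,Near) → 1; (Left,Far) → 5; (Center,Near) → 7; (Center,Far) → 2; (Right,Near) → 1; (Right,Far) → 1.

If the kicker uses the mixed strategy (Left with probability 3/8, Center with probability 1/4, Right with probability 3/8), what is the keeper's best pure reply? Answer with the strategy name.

If the keeper plays Near, the kicker's expected payoff is (3/8)·1 + (1/4)·7 + (3/8)·1 = 5/2.
If the keeper plays Far, the kicker's expected payoff is (3/8)·5 + (1/4)·2 + (3/8)·1 = 11/4.
The keeper minimizes the kicker's payoff; the smallest is 5/2, so the best response is Near.

Near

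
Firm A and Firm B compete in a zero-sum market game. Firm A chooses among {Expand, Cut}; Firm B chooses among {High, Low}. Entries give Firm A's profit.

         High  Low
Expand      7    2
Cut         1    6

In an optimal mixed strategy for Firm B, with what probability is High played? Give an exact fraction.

Row minima: Expand → 2, Cut → 1; maximin = 2.
Column maxima: High → 7, Low → 6; minimax = 6.
2 ≠ 6, so there is no saddle point; optimal play is mixed.
Let Firm A play Expand with probability p. Expected payoff against High: 7p + 1(1−p) = 6p + 1; against Low: 2p + 6(1−p) = −4p + 6.
Setting these equal: 6p + 1 = −4p + 6 ⇒ 10p = 5 ⇒ p = 1/2, and the value is (6)·(1/2) + 1 = 4.
For Firm B: with q = P(High), equating Expand's and Cut's payoffs gives 5q + 2 = −5q + 6 ⇒ q = 2/5.

2/5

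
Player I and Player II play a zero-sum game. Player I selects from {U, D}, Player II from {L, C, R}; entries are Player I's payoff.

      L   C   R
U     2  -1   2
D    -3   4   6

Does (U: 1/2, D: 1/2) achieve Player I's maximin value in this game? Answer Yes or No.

Against L this mix gives (1/2)·2 + (1/2)·(-3) = -1/2.
Against C this mix gives (1/2)·(-1) + (1/2)·4 = 3/2.
Against R this mix gives (1/2)·2 + (1/2)·6 = 4.
Player II will play L, holding Player I to -1/2. Shifting weight toward the row that does better against L would raise this floor (the equalizing mix achieves 1/2 against both L and C), so the proposed strategy is not optimal.

No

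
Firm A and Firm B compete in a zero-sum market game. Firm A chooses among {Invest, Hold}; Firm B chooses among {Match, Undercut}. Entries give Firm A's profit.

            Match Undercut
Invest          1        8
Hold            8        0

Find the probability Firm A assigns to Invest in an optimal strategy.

Row minima: Invest → 1, Hold → 0; maximin = 1.
Column maxima: Match → 8, Undercut → 8; minimax = 8.
1 ≠ 8, so there is no saddle point; optimal play is mixed.
Let Firm A play Invest with probability p. Expected payoff against Match: 1p + 8(1−p) = −7p + 8; against Undercut: 8p + 0(1−p) = 8p.
Setting these equal: −7p + 8 = 8p ⇒ −15p = -8 ⇒ p = 8/15, and the value is (-7)·(8/15) + 8 = 64/15.
For Firm B: with q = P(Match), equating Invest's and Hold's payoffs gives −7q + 8 = 8q ⇒ q = 8/15.

8/15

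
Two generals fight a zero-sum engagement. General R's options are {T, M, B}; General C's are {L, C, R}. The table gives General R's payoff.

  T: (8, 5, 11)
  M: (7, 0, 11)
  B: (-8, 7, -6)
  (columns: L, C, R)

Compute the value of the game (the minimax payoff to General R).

16/3

Row minima: T → 5, M → 0, B → -8; maximin = 5.
Column maxima: L → 8, C → 7, R → 11; minimax = 7.
5 ≠ 7, so there is no saddle point; optimal play is mixed.
R is strictly dominated by L (it gives General R strictly more in every row), so General C never plays it.
With R eliminated, M is strictly dominated by T (T gives General R strictly more in every remaining column), so General R never plays it.
On the remaining 2×2 (T, B vs L, C):
Let General R play T with probability p. Expected payoff against L: 8p + (-8)(1−p) = 16p − 8; against C: 5p + 7(1−p) = −2p + 7.
Setting these equal: 16p − 8 = −2p + 7 ⇒ 18p = 15 ⇒ p = 5/6, and the value is (16)·(5/6) − 8 = 16/3.
For General C: with q = P(L), equating T's and B's payoffs gives 3q + 5 = −15q + 7 ⇒ q = 1/9.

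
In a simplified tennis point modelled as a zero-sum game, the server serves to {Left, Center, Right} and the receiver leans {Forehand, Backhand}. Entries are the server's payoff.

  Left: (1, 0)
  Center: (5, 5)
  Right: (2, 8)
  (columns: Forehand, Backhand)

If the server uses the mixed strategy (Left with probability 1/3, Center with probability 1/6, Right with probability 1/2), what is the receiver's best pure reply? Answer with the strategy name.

If the receiver plays Forehand, the server's expected payoff is (1/3)·1 + (1/6)·5 + (1/2)·2 = 13/6.
If the receiver plays Backhand, the server's expected payoff is (1/3)·0 + (1/6)·5 + (1/2)·8 = 29/6.
The receiver minimizes the server's payoff; the smallest is 13/6, so the best response is Forehand.

Forehand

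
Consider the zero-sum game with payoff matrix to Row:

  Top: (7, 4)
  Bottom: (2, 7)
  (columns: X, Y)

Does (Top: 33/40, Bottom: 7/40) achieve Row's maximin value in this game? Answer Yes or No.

Against X this mix gives (33/40)·7 + (7/40)·2 = 49/8.
Against Y this mix gives (33/40)·4 + (7/40)·7 = 181/40.
Column will play Y, holding Row to 181/40. Shifting weight toward the row that does better against Y would raise this floor (the equalizing mix achieves 41/8 against both Y and X), so the proposed strategy is not optimal.

No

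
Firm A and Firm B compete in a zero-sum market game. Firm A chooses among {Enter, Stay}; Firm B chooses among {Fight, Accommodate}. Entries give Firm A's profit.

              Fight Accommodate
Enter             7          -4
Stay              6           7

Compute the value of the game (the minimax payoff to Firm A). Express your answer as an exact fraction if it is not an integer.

73/12

Row minima: Enter → -4, Stay → 6; maximin = 6.
Column maxima: Fight → 7, Accommodate → 7; minimax = 7.
6 ≠ 7, so there is no saddle point; optimal play is mixed.
Let Firm A play Enter with probability p. Expected payoff against Fight: 7p + 6(1−p) = p + 6; against Accommodate: (-4)p + 7(1−p) = −11p + 7.
Setting these equal: p + 6 = −11p + 7 ⇒ 12p = 1 ⇒ p = 1/12, and the value is (1)·(1/12) + 6 = 73/12.
For Firm B: with q = P(Fight), equating Enter's and Stay's payoffs gives 11q − 4 = −q + 7 ⇒ q = 11/12.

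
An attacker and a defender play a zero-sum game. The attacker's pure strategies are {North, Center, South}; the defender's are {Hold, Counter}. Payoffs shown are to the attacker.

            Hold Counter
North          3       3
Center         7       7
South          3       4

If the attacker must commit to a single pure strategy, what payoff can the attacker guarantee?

Row minima: North → 3, Center → 7, South → 3.
The best of these is 7.

7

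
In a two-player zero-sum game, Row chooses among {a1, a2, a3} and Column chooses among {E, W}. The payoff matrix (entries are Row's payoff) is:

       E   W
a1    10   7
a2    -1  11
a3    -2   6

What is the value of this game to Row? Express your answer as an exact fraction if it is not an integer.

39/5

Row minima: a1 → 7, a2 → -1, a3 → -2; maximin = 7.
Column maxima: E → 10, W → 11; minimax = 10.
7 ≠ 10, so there is no saddle point; optimal play is mixed.
a3 is strictly dominated by a1, so Row never plays it.
On the remaining 2×2 (a1, a2 vs E, W):
Let Row play a1 with probability p. Expected payoff against E: 10p + (-1)(1−p) = 11p − 1; against W: 7p + 11(1−p) = −4p + 11.
Setting these equal: 11p − 1 = −4p + 11 ⇒ 15p = 12 ⇒ p = 4/5, and the value is (11)·(4/5) − 1 = 39/5.
For Column: with q = P(E), equating a1's and a2's payoffs gives 3q + 7 = −12q + 11 ⇒ q = 4/15.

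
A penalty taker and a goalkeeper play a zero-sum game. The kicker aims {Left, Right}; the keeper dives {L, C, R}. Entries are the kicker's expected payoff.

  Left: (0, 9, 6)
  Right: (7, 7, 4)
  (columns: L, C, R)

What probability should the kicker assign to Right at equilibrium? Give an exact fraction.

Row minima: Left → 0, Right → 4; maximin = 4.
Column maxima: L → 7, C → 9, R → 6; minimax = 6.
4 ≠ 6, so there is no saddle point; optimal play is mixed.
C is strictly dominated by R (it gives the kicker strictly more in every row), so the keeper never plays it.
On the remaining 2×2 (Left, Right vs L, R):
Let the kicker play Left with probability p. Expected payoff against L: 0p + 7(1−p) = −7p + 7; against R: 6p + 4(1−p) = 2p + 4.
Setting these equal: −7p + 7 = 2p + 4 ⇒ −9p = -3 ⇒ p = 1/3, and the value is (-7)·(1/3) + 7 = 14/3.
For the keeper: with q = P(L), equating Left's and Right's payoffs gives −6q + 6 = 3q + 4 ⇒ q = 2/9.

2/3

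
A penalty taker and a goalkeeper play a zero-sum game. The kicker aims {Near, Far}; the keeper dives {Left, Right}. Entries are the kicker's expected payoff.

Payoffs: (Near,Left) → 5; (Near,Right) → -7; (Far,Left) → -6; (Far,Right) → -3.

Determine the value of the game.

Row minima: Near → -7, Far → -6; maximin = -6.
Column maxima: Left → 5, Right → -3; minimax = -3.
-6 ≠ -3, so there is no saddle point; optimal play is mixed.
Let the kicker play Near with probability p. Expected payoff against Left: 5p + (-6)(1−p) = 11p − 6; against Right: (-7)p + (-3)(1−p) = −4p − 3.
Setting these equal: 11p − 6 = −4p − 3 ⇒ 15p = 3 ⇒ p = 1/5, and the value is (11)·(1/5) − 6 = -19/5.
For the keeper: with q = P(Left), equating Near's and Far's payoffs gives 12q − 7 = −3q − 3 ⇒ q = 4/15.

-19/5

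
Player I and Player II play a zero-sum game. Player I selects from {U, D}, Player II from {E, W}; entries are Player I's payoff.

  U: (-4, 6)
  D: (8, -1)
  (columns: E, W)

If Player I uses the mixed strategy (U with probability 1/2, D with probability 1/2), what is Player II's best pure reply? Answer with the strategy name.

If Player II plays E, Player I's expected payoff is (1/2)·(-4) + (1/2)·8 = 2.
If Player II plays W, Player I's expected payoff is (1/2)·6 + (1/2)·(-1) = 5/2.
Player II minimizes Player I's payoff; the smallest is 2, so the best response is E.

E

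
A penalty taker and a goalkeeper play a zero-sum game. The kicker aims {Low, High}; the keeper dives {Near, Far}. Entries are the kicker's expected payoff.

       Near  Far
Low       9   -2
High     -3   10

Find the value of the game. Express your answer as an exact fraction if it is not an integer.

7/2

Row minima: Low → -2, High → -3; maximin = -2.
Column maxima: Near → 9, Far → 10; minimax = 9.
-2 ≠ 9, so there is no saddle point; optimal play is mixed.
Let the kicker play Low with probability p. Expected payoff against Near: 9p + (-3)(1−p) = 12p − 3; against Far: (-2)p + 10(1−p) = −12p + 10.
Setting these equal: 12p − 3 = −12p + 10 ⇒ 24p = 13 ⇒ p = 13/24, and the value is (12)·(13/24) − 3 = 7/2.
For the keeper: with q = P(Near), equating Low's and High's payoffs gives 11q − 2 = −13q + 10 ⇒ q = 1/2.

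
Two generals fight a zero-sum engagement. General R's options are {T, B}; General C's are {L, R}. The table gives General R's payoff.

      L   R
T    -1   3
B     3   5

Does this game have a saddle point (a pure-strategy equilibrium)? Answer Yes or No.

Yes

Row minima: T → -1, B → 3; maximin = 3.
Column maxima: L → 3, R → 5; minimax = 3.
maximin = minimax = 3, so a saddle point exists.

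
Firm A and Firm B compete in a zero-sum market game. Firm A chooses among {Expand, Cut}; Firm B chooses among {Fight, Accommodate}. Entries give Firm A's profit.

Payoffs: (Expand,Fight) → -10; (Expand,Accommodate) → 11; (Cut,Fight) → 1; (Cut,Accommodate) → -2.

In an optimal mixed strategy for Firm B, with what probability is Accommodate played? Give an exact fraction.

11/24

Row minima: Expand → -10, Cut → -2; maximin = -2.
Column maxima: Fight → 1, Accommodate → 11; minimax = 1.
-2 ≠ 1, so there is no saddle point; optimal play is mixed.
Let Firm A play Expand with probability p. Expected payoff against Fight: (-10)p + 1(1−p) = −11p + 1; against Accommodate: 11p + (-2)(1−p) = 13p − 2.
Setting these equal: −11p + 1 = 13p − 2 ⇒ −24p = -3 ⇒ p = 1/8, and the value is (-11)·(1/8) + 1 = -3/8.
For Firm B: with q = P(Fight), equating Expand's and Cut's payoffs gives −21q + 11 = 3q − 2 ⇒ q = 13/24.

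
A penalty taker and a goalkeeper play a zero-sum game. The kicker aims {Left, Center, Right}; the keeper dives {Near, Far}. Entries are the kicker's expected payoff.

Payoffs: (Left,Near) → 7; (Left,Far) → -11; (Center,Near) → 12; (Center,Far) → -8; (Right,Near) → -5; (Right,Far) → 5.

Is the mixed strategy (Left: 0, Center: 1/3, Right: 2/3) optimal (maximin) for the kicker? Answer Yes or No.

Against Near this mix gives (1/3)·12 + (2/3)·(-5) = 2/3.
Against Far this mix gives (1/3)·(-8) + (2/3)·5 = 2/3.
All of the keeper's active replies (Near, Far) yield 2/3, and no column does worse for the kicker. The mix makes the keeper indifferent and guarantees 2/3, so it is optimal.

Yes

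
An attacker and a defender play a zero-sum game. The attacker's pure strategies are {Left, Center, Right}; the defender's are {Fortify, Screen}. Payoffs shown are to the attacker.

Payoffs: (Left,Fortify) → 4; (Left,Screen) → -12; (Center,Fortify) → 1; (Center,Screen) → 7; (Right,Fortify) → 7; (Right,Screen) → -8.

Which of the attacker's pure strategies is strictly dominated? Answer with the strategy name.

Right gives a strictly higher payoff than Left against every column: 7 > 4, -8 > -12.
So Left is strictly dominated and the attacker never plays it.

Left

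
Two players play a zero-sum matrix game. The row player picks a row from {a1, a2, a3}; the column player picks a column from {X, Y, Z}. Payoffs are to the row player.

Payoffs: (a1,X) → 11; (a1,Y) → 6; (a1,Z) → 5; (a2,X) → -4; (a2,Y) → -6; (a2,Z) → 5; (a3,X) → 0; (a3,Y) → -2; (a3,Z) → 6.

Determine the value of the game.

Row minima: a1 → 5, a2 → -6, a3 → -2; maximin = 5.
Column maxima: X → 11, Y → 6, Z → 6; minimax = 6.
5 ≠ 6, so there is no saddle point; optimal play is mixed.
a2 is strictly dominated by a3, so the row player never plays it.
X is strictly dominated by Y (it gives the row player strictly more in every row), so the column player never plays it.
On the remaining 2×2 (a1, a3 vs Y, Z):
Let the row player play a1 with probability p. Expected payoff against Y: 6p + (-2)(1−p) = 8p − 2; against Z: 5p + 6(1−p) = −p + 6.
Setting these equal: 8p − 2 = −p + 6 ⇒ 9p = 8 ⇒ p = 8/9, and the value is (8)·(8/9) − 2 = 46/9.
For the column player: with q = P(Y), equating a1's and a3's payoffs gives q + 5 = −8q + 6 ⇒ q = 1/9.

46/9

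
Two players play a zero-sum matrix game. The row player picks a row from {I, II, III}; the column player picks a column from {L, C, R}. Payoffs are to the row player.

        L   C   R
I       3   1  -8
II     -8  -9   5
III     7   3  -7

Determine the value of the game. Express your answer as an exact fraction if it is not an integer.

-2

Row minima: I → -8, II → -9, III → -7; maximin = -7.
Column maxima: L → 7, C → 3, R → 5; minimax = 3.
-7 ≠ 3, so there is no saddle point; optimal play is mixed.
I is strictly dominated by III, so the row player never plays it.
L is strictly dominated by C (it gives the row player strictly more in every row), so the column player never plays it.
On the remaining 2×2 (II, III vs C, R):
Let the row player play II with probability p. Expected payoff against C: (-9)p + 3(1−p) = −12p + 3; against R: 5p + (-7)(1−p) = 12p − 7.
Setting these equal: −12p + 3 = 12p − 7 ⇒ −24p = -10 ⇒ p = 5/12, and the value is (-12)·(5/12) + 3 = -2.
For the column player: with q = P(C), equating II's and III's payoffs gives −14q + 5 = 10q − 7 ⇒ q = 1/2.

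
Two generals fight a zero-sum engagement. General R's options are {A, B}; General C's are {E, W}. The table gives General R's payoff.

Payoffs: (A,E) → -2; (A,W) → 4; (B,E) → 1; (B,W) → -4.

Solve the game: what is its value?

Row minima: A → -2, B → -4; maximin = -2.
Column maxima: E → 1, W → 4; minimax = 1.
-2 ≠ 1, so there is no saddle point; optimal play is mixed.
Let General R play A with probability p. Expected payoff against E: (-2)p + 1(1−p) = −3p + 1; against W: 4p + (-4)(1−p) = 8p − 4.
Setting these equal: −3p + 1 = 8p − 4 ⇒ −11p = -5 ⇒ p = 5/11, and the value is (-3)·(5/11) + 1 = -4/11.
For General C: with q = P(E), equating A's and B's payoffs gives −6q + 4 = 5q − 4 ⇒ q = 8/11.

-4/11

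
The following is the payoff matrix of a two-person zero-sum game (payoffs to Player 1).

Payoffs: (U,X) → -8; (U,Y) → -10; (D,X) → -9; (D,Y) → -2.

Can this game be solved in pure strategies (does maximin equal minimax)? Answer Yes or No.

Row minima: U → -10, D → -9; maximin = -9.
Column maxima: X → -8, Y → -2; minimax = -8.
-9 ≠ -8, so no pure-strategy equilibrium exists.

No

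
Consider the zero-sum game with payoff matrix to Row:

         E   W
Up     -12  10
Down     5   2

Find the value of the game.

74/25

Row minima: Up → -12, Down → 2; maximin = 2.
Column maxima: E → 5, W → 10; minimax = 5.
2 ≠ 5, so there is no saddle point; optimal play is mixed.
Let Row play Up with probability p. Expected payoff against E: (-12)p + 5(1−p) = −17p + 5; against W: 10p + 2(1−p) = 8p + 2.
Setting these equal: −17p + 5 = 8p + 2 ⇒ −25p = -3 ⇒ p = 3/25, and the value is (-17)·(3/25) + 5 = 74/25.
For Column: with q = P(E), equating Up's and Down's payoffs gives −22q + 10 = 3q + 2 ⇒ q = 8/25.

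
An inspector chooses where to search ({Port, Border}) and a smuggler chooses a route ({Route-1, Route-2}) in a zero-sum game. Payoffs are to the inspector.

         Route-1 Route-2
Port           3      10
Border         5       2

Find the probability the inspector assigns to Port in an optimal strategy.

3/10

Row minima: Port → 3, Border → 2; maximin = 3.
Column maxima: Route-1 → 5, Route-2 → 10; minimax = 5.
3 ≠ 5, so there is no saddle point; optimal play is mixed.
Let the inspector play Port with probability p. Expected payoff against Route-1: 3p + 5(1−p) = −2p + 5; against Route-2: 10p + 2(1−p) = 8p + 2.
Setting these equal: −2p + 5 = 8p + 2 ⇒ −10p = -3 ⇒ p = 3/10, and the value is (-2)·(3/10) + 5 = 22/5.
For the smuggler: with q = P(Route-1), equating Port's and Border's payoffs gives −7q + 10 = 3q + 2 ⇒ q = 4/5.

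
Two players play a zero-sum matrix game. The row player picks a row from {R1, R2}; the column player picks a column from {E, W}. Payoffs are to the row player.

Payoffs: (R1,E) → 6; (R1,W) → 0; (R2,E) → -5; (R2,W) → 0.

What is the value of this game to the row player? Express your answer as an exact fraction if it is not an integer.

0

Row minima: R1 → 0, R2 → -5; maximin = 0.
Column maxima: E → 6, W → 0; minimax = 0.
Since maximin = minimax = 0, there is a saddle point and the value is 0.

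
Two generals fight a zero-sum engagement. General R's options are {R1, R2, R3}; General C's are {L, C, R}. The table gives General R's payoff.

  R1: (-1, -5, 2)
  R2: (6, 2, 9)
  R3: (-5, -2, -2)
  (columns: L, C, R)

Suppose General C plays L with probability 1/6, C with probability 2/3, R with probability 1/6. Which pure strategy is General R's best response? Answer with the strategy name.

R2

Expected payoff of R1: (1/6)·(-1) + (2/3)·(-5) + (1/6)·2 = -19/6.
Expected payoff of R2: (1/6)·6 + (2/3)·2 + (1/6)·9 = 23/6.
Expected payoff of R3: (1/6)·(-5) + (2/3)·(-2) + (1/6)·(-2) = -5/2.
The largest is 23/6, so General R's best response is R2.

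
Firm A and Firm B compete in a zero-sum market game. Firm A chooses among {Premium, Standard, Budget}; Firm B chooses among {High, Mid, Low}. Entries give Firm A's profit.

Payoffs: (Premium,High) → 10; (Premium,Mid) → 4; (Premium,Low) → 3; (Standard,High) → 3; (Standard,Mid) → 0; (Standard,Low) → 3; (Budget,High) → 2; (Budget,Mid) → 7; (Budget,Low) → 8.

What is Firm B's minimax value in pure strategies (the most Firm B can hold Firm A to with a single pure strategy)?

7

Column maxima: High → 10, Mid → 7, Low → 8.
The smallest of these is 7.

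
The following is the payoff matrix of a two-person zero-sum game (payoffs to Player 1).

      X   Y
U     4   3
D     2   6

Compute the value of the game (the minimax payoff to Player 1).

Row minima: U → 3, D → 2; maximin = 3.
Column maxima: X → 4, Y → 6; minimax = 4.
3 ≠ 4, so there is no saddle point; optimal play is mixed.
Let Player 1 play U with probability p. Expected payoff against X: 4p + 2(1−p) = 2p + 2; against Y: 3p + 6(1−p) = −3p + 6.
Setting these equal: 2p + 2 = −3p + 6 ⇒ 5p = 4 ⇒ p = 4/5, and the value is (2)·(4/5) + 2 = 18/5.
For Player 2: with q = P(X), equating U's and D's payoffs gives q + 3 = −4q + 6 ⇒ q = 3/5.

18/5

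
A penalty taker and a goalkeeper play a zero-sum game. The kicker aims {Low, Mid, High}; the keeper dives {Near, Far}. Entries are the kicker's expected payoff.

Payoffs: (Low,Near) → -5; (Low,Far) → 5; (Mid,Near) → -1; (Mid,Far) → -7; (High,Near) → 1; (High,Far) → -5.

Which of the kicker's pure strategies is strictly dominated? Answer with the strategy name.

Mid

High gives a strictly higher payoff than Mid against every column: 1 > -1, -5 > -7.
So Mid is strictly dominated and the kicker never plays it.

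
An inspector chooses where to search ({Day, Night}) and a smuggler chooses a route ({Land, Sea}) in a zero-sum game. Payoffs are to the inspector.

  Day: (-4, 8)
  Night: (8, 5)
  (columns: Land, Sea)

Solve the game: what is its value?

Row minima: Day → -4, Night → 5; maximin = 5.
Column maxima: Land → 8, Sea → 8; minimax = 8.
5 ≠ 8, so there is no saddle point; optimal play is mixed.
Let the inspector play Day with probability p. Expected payoff against Land: (-4)p + 8(1−p) = −12p + 8; against Sea: 8p + 5(1−p) = 3p + 5.
Setting these equal: −12p + 8 = 3p + 5 ⇒ −15p = -3 ⇒ p = 1/5, and the value is (-12)·(1/5) + 8 = 28/5.
For the smuggler: with q = P(Land), equating Day's and Night's payoffs gives −12q + 8 = 3q + 5 ⇒ q = 1/5.

28/5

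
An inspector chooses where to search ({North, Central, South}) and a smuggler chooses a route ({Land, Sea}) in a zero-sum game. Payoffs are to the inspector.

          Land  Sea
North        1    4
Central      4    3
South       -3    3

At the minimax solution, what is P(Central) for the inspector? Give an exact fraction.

3/4

Row minima: North → 1, Central → 3, South → -3; maximin = 3.
Column maxima: Land → 4, Sea → 4; minimax = 4.
3 ≠ 4, so there is no saddle point; optimal play is mixed.
South is strictly dominated by North, so the inspector never plays it.
On the remaining 2×2 (North, Central vs Land, Sea):
Let the inspector play North with probability p. Expected payoff against Land: 1p + 4(1−p) = −3p + 4; against Sea: 4p + 3(1−p) = p + 3.
Setting these equal: −3p + 4 = p + 3 ⇒ −4p = -1 ⇒ p = 1/4, and the value is (-3)·(1/4) + 4 = 13/4.
For the smuggler: with q = P(Land), equating North's and Central's payoffs gives −3q + 4 = q + 3 ⇒ q = 1/4.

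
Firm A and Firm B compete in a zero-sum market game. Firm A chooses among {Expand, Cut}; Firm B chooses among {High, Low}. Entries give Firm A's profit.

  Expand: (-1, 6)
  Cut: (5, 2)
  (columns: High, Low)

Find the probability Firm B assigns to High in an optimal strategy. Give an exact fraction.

2/5

Row minima: Expand → -1, Cut → 2; maximin = 2.
Column maxima: High → 5, Low → 6; minimax = 5.
2 ≠ 5, so there is no saddle point; optimal play is mixed.
Let Firm A play Expand with probability p. Expected payoff against High: (-1)p + 5(1−p) = −6p + 5; against Low: 6p + 2(1−p) = 4p + 2.
Setting these equal: −6p + 5 = 4p + 2 ⇒ −10p = -3 ⇒ p = 3/10, and the value is (-6)·(3/10) + 5 = 16/5.
For Firm B: with q = P(High), equating Expand's and Cut's payoffs gives −7q + 6 = 3q + 2 ⇒ q = 2/5.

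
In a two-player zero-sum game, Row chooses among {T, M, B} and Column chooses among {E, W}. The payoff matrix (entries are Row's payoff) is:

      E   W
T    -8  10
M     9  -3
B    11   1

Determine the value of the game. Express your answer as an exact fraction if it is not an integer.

59/14

Row minima: T → -8, M → -3, B → 1; maximin = 1.
Column maxima: E → 11, W → 10; minimax = 10.
1 ≠ 10, so there is no saddle point; optimal play is mixed.
M is strictly dominated by B, so Row never plays it.
On the remaining 2×2 (T, B vs E, W):
Let Row play T with probability p. Expected payoff against E: (-8)p + 11(1−p) = −19p + 11; against W: 10p + 1(1−p) = 9p + 1.
Setting these equal: −19p + 11 = 9p + 1 ⇒ −28p = -10 ⇒ p = 5/14, and the value is (-19)·(5/14) + 11 = 59/14.
For Column: with q = P(E), equating T's and B's payoffs gives −18q + 10 = 10q + 1 ⇒ q = 9/28.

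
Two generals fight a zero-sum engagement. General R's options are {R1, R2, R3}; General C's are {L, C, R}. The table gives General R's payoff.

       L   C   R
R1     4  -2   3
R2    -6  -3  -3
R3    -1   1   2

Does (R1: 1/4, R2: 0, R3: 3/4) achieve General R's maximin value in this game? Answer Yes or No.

Against L this mix gives (1/4)·4 + (3/4)·(-1) = 1/4.
Against C this mix gives (1/4)·(-2) + (3/4)·1 = 1/4.
Against R this mix gives (1/4)·3 + (3/4)·2 = 9/4.
All of General C's active replies (L, C) yield 1/4, and no column does worse for General R. The mix makes General C indifferent and guarantees 1/4, so it is optimal.

Yes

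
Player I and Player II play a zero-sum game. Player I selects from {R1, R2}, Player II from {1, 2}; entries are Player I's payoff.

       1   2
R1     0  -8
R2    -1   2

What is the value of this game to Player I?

-8/11

Row minima: R1 → -8, R2 → -1; maximin = -1.
Column maxima: 1 → 0, 2 → 2; minimax = 0.
-1 ≠ 0, so there is no saddle point; optimal play is mixed.
Let Player I play R1 with probability p. Expected payoff against 1: 0p + (-1)(1−p) = p − 1; against 2: (-8)p + 2(1−p) = −10p + 2.
Setting these equal: p − 1 = −10p + 2 ⇒ 11p = 3 ⇒ p = 3/11, and the value is (1)·(3/11) − 1 = -8/11.
For Player II: with q = P(1), equating R1's and R2's payoffs gives 8q − 8 = −3q + 2 ⇒ q = 10/11.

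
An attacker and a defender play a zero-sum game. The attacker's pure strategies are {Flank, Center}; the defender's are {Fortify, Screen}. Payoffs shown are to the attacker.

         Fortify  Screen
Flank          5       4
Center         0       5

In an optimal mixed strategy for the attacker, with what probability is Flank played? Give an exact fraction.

5/6

Row minima: Flank → 4, Center → 0; maximin = 4.
Column maxima: Fortify → 5, Screen → 5; minimax = 5.
4 ≠ 5, so there is no saddle point; optimal play is mixed.
Let the attacker play Flank with probability p. Expected payoff against Fortify: 5p + 0(1−p) = 5p; against Screen: 4p + 5(1−p) = −p + 5.
Setting these equal: 5p = −p + 5 ⇒ 6p = 5 ⇒ p = 5/6, and the value is (5)·(5/6) = 25/6.
For the defender: with q = P(Fortify), equating Flank's and Center's payoffs gives q + 4 = −5q + 5 ⇒ q = 1/6.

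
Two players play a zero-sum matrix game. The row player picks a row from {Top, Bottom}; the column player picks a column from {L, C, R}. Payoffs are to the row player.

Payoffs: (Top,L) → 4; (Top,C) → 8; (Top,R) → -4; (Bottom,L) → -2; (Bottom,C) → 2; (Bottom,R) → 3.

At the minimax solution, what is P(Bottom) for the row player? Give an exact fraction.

8/13

Row minima: Top → -4, Bottom → -2; maximin = -2.
Column maxima: L → 4, C → 8, R → 3; minimax = 3.
-2 ≠ 3, so there is no saddle point; optimal play is mixed.
C is strictly dominated by L (it gives the row player strictly more in every row), so the column player never plays it.
On the remaining 2×2 (Top, Bottom vs L, R):
Let the row player play Top with probability p. Expected payoff against L: 4p + (-2)(1−p) = 6p − 2; against R: (-4)p + 3(1−p) = −7p + 3.
Setting these equal: 6p − 2 = −7p + 3 ⇒ 13p = 5 ⇒ p = 5/13, and the value is (6)·(5/13) − 2 = 4/13.
For the column player: with q = P(L), equating Top's and Bottom's payoffs gives 8q − 4 = −5q + 3 ⇒ q = 7/13.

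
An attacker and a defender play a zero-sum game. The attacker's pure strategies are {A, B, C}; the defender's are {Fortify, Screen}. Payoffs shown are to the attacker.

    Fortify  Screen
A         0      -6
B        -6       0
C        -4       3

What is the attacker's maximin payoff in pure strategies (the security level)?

Row minima: A → -6, B → -6, C → -4.
The best of these is -4.

-4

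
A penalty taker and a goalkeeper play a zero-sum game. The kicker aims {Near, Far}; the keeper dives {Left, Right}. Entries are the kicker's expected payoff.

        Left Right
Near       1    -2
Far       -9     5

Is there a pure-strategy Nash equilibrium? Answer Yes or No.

No

Row minima: Near → -2, Far → -9; maximin = -2.
Column maxima: Left → 1, Right → 5; minimax = 1.
-2 ≠ 1, so no pure-strategy equilibrium exists.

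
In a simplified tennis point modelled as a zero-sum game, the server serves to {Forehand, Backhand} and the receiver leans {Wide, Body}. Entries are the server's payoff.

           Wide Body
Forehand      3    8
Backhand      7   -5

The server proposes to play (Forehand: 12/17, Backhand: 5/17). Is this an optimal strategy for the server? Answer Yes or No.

Against Wide this mix gives (12/17)·3 + (5/17)·7 = 71/17.
Against Body this mix gives (12/17)·8 + (5/17)·(-5) = 71/17.
All of the receiver's active replies (Wide, Body) yield 71/17, and no column does worse for the server. The mix makes the receiver indifferent and guarantees 71/17, so it is optimal.

Yes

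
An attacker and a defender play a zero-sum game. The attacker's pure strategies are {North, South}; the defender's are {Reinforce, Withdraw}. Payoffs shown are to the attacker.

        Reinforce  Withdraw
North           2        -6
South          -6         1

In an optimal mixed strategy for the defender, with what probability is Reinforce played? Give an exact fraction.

Row minima: North → -6, South → -6; maximin = -6.
Column maxima: Reinforce → 2, Withdraw → 1; minimax = 1.
-6 ≠ 1, so there is no saddle point; optimal play is mixed.
Let the attacker play North with probability p. Expected payoff against Reinforce: 2p + (-6)(1−p) = 8p − 6; against Withdraw: (-6)p + 1(1−p) = −7p + 1.
Setting these equal: 8p − 6 = −7p + 1 ⇒ 15p = 7 ⇒ p = 7/15, and the value is (8)·(7/15) − 6 = -34/15.
For the defender: with q = P(Reinforce), equating North's and South's payoffs gives 8q − 6 = −7q + 1 ⇒ q = 7/15.

7/15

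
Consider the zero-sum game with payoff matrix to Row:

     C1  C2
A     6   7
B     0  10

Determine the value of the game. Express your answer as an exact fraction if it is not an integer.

Row minima: A → 6, B → 0; maximin = 6.
Column maxima: C1 → 6, C2 → 10; minimax = 6.
Since maximin = minimax = 6, there is a saddle point and the value is 6.

6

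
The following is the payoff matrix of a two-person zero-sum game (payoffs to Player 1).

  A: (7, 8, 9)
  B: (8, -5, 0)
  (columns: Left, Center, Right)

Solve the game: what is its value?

99/14

Row minima: A → 7, B → -5; maximin = 7.
Column maxima: Left → 8, Center → 8, Right → 9; minimax = 8.
7 ≠ 8, so there is no saddle point; optimal play is mixed.
Right is strictly dominated by Center (it gives Player 1 strictly more in every row), so Player 2 never plays it.
On the remaining 2×2 (A, B vs Left, Center):
Let Player 1 play A with probability p. Expected payoff against Left: 7p + 8(1−p) = −p + 8; against Center: 8p + (-5)(1−p) = 13p − 5.
Setting these equal: −p + 8 = 13p − 5 ⇒ −14p = -13 ⇒ p = 13/14, and the value is (-1)·(13/14) + 8 = 99/14.
For Player 2: with q = P(Left), equating A's and B's payoffs gives −q + 8 = 13q − 5 ⇒ q = 13/14.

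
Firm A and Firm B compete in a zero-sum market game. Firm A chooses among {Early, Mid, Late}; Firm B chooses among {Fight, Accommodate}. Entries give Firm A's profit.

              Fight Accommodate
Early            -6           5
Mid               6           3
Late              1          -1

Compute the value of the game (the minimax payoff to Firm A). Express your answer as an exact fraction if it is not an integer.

Row minima: Early → -6, Mid → 3, Late → -1; maximin = 3.
Column maxima: Fight → 6, Accommodate → 5; minimax = 5.
3 ≠ 5, so there is no saddle point; optimal play is mixed.
Late is strictly dominated by Mid, so Firm A never plays it.
On the remaining 2×2 (Early, Mid vs Fight, Accommodate):
Let Firm A play Early with probability p. Expected payoff against Fight: (-6)p + 6(1−p) = −12p + 6; against Accommodate: 5p + 3(1−p) = 2p + 3.
Setting these equal: −12p + 6 = 2p + 3 ⇒ −14p = -3 ⇒ p = 3/14, and the value is (-12)·(3/14) + 6 = 24/7.
For Firm B: with q = P(Fight), equating Early's and Mid's payoffs gives −11q + 5 = 3q + 3 ⇒ q = 1/7.

24/7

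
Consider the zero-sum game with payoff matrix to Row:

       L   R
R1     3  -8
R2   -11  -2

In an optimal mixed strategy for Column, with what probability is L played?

Row minima: R1 → -8, R2 → -11; maximin = -8.
Column maxima: L → 3, R → -2; minimax = -2.
-8 ≠ -2, so there is no saddle point; optimal play is mixed.
Let Row play R1 with probability p. Expected payoff against L: 3p + (-11)(1−p) = 14p − 11; against R: (-8)p + (-2)(1−p) = −6p − 2.
Setting these equal: 14p − 11 = −6p − 2 ⇒ 20p = 9 ⇒ p = 9/20, and the value is (14)·(9/20) − 11 = -47/10.
For Column: with q = P(L), equating R1's and R2's payoffs gives 11q − 8 = −9q − 2 ⇒ q = 3/10.

3/10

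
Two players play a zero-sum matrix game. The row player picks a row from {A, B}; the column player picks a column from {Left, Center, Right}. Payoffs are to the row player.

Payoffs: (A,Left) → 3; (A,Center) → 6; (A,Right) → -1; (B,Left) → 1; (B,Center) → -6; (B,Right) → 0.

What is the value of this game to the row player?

-6/13

Row minima: A → -1, B → -6; maximin = -1.
Column maxima: Left → 3, Center → 6, Right → 0; minimax = 0.
-1 ≠ 0, so there is no saddle point; optimal play is mixed.
Left is strictly dominated by Right (it gives the row player strictly more in every row), so the column player never plays it.
On the remaining 2×2 (A, B vs Center, Right):
Let the row player play A with probability p. Expected payoff against Center: 6p + (-6)(1−p) = 12p − 6; against Right: (-1)p + 0(1−p) = −p.
Setting these equal: 12p − 6 = −p ⇒ 13p = 6 ⇒ p = 6/13, and the value is (12)·(6/13) − 6 = -6/13.
For the column player: with q = P(Center), equating A's and B's payoffs gives 7q − 1 = −6q ⇒ q = 1/13.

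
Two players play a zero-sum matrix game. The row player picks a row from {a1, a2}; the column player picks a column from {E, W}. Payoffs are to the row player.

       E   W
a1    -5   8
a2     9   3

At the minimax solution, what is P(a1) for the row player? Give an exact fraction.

6/19

Row minima: a1 → -5, a2 → 3; maximin = 3.
Column maxima: E → 9, W → 8; minimax = 8.
3 ≠ 8, so there is no saddle point; optimal play is mixed.
Let the row player play a1 with probability p. Expected payoff against E: (-5)p + 9(1−p) = −14p + 9; against W: 8p + 3(1−p) = 5p + 3.
Setting these equal: −14p + 9 = 5p + 3 ⇒ −19p = -6 ⇒ p = 6/19, and the value is (-14)·(6/19) + 9 = 87/19.
For the column player: with q = P(E), equating a1's and a2's payoffs gives −13q + 8 = 6q + 3 ⇒ q = 5/19.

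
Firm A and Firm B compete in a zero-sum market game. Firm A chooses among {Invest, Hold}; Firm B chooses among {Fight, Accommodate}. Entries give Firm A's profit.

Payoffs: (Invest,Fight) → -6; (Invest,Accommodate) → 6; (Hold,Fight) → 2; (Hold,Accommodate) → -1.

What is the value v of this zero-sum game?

Row minima: Invest → -6, Hold → -1; maximin = -1.
Column maxima: Fight → 2, Accommodate → 6; minimax = 2.
-1 ≠ 2, so there is no saddle point; optimal play is mixed.
Let Firm A play Invest with probability p. Expected payoff against Fight: (-6)p + 2(1−p) = −8p + 2; against Accommodate: 6p + (-1)(1−p) = 7p − 1.
Setting these equal: −8p + 2 = 7p − 1 ⇒ −15p = -3 ⇒ p = 1/5, and the value is (-8)·(1/5) + 2 = 2/5.
For Firm B: with q = P(Fight), equating Invest's and Hold's payoffs gives −12q + 6 = 3q − 1 ⇒ q = 7/15.

2/5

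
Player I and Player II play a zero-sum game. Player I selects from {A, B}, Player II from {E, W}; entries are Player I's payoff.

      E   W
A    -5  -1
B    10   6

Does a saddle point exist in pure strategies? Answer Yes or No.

Yes

Row minima: A → -5, B → 6; maximin = 6.
Column maxima: E → 10, W → 6; minimax = 6.
maximin = minimax = 6, so a saddle point exists.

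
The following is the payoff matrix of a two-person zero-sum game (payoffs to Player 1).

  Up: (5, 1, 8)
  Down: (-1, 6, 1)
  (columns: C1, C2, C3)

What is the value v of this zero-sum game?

Row minima: Up → 1, Down → -1; maximin = 1.
Column maxima: C1 → 5, C2 → 6, C3 → 8; minimax = 5.
1 ≠ 5, so there is no saddle point; optimal play is mixed.
C3 is strictly dominated by C1 (it gives Player 1 strictly more in every row), so Player 2 never plays it.
On the remaining 2×2 (Up, Down vs C1, C2):
Let Player 1 play Up with probability p. Expected payoff against C1: 5p + (-1)(1−p) = 6p − 1; against C2: 1p + 6(1−p) = −5p + 6.
Setting these equal: 6p − 1 = −5p + 6 ⇒ 11p = 7 ⇒ p = 7/11, and the value is (6)·(7/11) − 1 = 31/11.
For Player 2: with q = P(C1), equating Up's and Down's payoffs gives 4q + 1 = −7q + 6 ⇒ q = 5/11.

31/11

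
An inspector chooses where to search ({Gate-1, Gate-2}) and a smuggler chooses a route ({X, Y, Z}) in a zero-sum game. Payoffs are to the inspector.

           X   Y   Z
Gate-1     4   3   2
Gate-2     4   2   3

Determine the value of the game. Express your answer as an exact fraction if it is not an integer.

5/2

Row minima: Gate-1 → 2, Gate-2 → 2; maximin = 2.
Column maxima: X → 4, Y → 3, Z → 3; minimax = 3.
2 ≠ 3, so there is no saddle point; optimal play is mixed.
X is strictly dominated by Y (it gives the inspector strictly more in every row), so the smuggler never plays it.
On the remaining 2×2 (Gate-1, Gate-2 vs Y, Z):
Let the inspector play Gate-1 with probability p. Expected payoff against Y: 3p + 2(1−p) = p + 2; against Z: 2p + 3(1−p) = −p + 3.
Setting these equal: p + 2 = −p + 3 ⇒ 2p = 1 ⇒ p = 1/2, and the value is (1)·(1/2) + 2 = 5/2.
For the smuggler: with q = P(Y), equating Gate-1's and Gate-2's payoffs gives q + 2 = −q + 3 ⇒ q = 1/2.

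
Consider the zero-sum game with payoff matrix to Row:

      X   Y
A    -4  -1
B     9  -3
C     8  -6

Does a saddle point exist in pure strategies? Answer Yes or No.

No

Row minima: A → -4, B → -3, C → -6; maximin = -3.
Column maxima: X → 9, Y → -1; minimax = -1.
-3 ≠ -1, so no pure-strategy equilibrium exists.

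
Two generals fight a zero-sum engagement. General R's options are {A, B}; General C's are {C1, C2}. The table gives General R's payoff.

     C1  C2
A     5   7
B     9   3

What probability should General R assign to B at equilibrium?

1/4

Row minima: A → 5, B → 3; maximin = 5.
Column maxima: C1 → 9, C2 → 7; minimax = 7.
5 ≠ 7, so there is no saddle point; optimal play is mixed.
Let General R play A with probability p. Expected payoff against C1: 5p + 9(1−p) = −4p + 9; against C2: 7p + 3(1−p) = 4p + 3.
Setting these equal: −4p + 9 = 4p + 3 ⇒ −8p = -6 ⇒ p = 3/4, and the value is (-4)·(3/4) + 9 = 6.
For General C: with q = P(C1), equating A's and B's payoffs gives −2q + 7 = 6q + 3 ⇒ q = 1/2.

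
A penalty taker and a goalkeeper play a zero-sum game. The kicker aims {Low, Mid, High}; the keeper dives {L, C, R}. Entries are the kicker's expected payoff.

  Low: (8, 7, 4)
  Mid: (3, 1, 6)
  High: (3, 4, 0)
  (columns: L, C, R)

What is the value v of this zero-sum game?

19/4

Row minima: Low → 4, Mid → 1, High → 0; maximin = 4.
Column maxima: L → 8, C → 7, R → 6; minimax = 6.
4 ≠ 6, so there is no saddle point; optimal play is mixed.
High is strictly dominated by Low, so the kicker never plays it.
With High eliminated, L is strictly dominated by C (it gives the kicker strictly more in every remaining row), so the keeper never plays it.
On the remaining 2×2 (Low, Mid vs C, R):
Let the kicker play Low with probability p. Expected payoff against C: 7p + 1(1−p) = 6p + 1; against R: 4p + 6(1−p) = −2p + 6.
Setting these equal: 6p + 1 = −2p + 6 ⇒ 8p = 5 ⇒ p = 5/8, and the value is (6)·(5/8) + 1 = 19/4.
For the keeper: with q = P(C), equating Low's and Mid's payoffs gives 3q + 4 = −5q + 6 ⇒ q = 1/4.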